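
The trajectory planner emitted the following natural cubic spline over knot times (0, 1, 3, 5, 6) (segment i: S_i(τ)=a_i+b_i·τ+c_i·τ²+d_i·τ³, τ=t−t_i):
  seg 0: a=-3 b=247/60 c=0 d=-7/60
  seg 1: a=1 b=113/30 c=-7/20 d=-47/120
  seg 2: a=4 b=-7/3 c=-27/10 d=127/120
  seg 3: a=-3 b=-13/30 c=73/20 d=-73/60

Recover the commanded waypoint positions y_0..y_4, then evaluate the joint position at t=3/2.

y_0 = S_0(0) = a_0 = -3
y_1 = S_1(0) = a_1 = 1
y_2 = S_2(0) = a_2 = 4
y_3 = S_3(0) = a_3 = -3
y_4 = S_3(1) = -1
t_q=3/2 is in segment 1 (τ=1/2); S_1(τ)=879/320

y_0=-3 y_1=1 y_2=4 y_3=-3 y_4=-1
S(3/2) = 879/320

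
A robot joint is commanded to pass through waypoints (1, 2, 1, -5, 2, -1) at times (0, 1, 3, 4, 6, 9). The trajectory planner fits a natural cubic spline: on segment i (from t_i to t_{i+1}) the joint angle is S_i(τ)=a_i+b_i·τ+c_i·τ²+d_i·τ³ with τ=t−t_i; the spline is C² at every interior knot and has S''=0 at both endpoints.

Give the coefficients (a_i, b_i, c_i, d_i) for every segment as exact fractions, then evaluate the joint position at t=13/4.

  seg 0: a=1 b=1397/1732 c=0 d=335/1732
  seg 1: a=2 b=1201/866 c=1005/1732 d=-2639/3464
  seg 2: a=1 b=-2353/433 c=-1728/433 d=1483/433
  seg 3: a=-5 b=-1360/433 c=2721/433 d=-5133/3464
  seg 4: a=2 b=3649/866 c=-4515/1732 d=1505/5196
S(13/4) = -15365/27712

Δ: Δ0=1, Δ1=-1/2, Δ2=-6, Δ3=7/2, Δ4=-1
row 1: diag=6, rhs=-9; c'=1/3, d'=-3/2
row 2: denom=6−2·1/3=16/3; d'=(-33−2·-3/2)/(16/3)=-45/8
row 3: denom=6−1·3/16=93/16; d'=(57−1·-45/8)/(93/16)=334/31
row 4: denom=10−2·32/93=866/93; d'=(-27−2·334/31)/(866/93)=-4515/866
back: M4=-4515/866
back: M3=334/31−32/93·-4515/866=5442/433
back: M2=-45/8−3/16·5442/433=-3456/433
back: M1=-3/2−1/3·-3456/433=1005/866
M: M0=0, M1=1005/866, M2=-3456/433, M3=5442/433, M4=-4515/866, M5=0
seg 0: a=1, c=M0/2=0, d=(M1−M0)/(6·1)=335/1732, b=Δ0−h0·(2M0+M1)/6=1397/1732
seg 1: a=2, c=M1/2=1005/1732, d=(M2−M1)/(6·2)=-2639/3464, b=Δ1−h1·(2M1+M2)/6=1201/866
seg 2: a=1, c=M2/2=-1728/433, d=(M3−M2)/(6·1)=1483/433, b=Δ2−h2·(2M2+M3)/6=-2353/433
seg 3: a=-5, c=M3/2=2721/433, d=(M4−M3)/(6·2)=-5133/3464, b=Δ3−h3·(2M3+M4)/6=-1360/433
seg 4: a=2, c=M4/2=-4515/1732, d=(M5−M4)/(6·3)=1505/5196, b=Δ4−h4·(2M4+M5)/6=3649/866
t_q=13/4 → seg 2, τ=1/4; S=1+-2353/433·τ+-1728/433·τ²+1483/433·τ³=-15365/27712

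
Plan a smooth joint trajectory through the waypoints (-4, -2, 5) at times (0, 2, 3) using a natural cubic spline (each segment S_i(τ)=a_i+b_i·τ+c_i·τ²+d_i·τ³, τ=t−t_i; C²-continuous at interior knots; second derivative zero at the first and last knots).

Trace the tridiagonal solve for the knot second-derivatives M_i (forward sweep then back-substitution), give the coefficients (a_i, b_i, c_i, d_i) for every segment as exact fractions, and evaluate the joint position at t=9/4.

  seg 0: a=-4 b=-1 c=0 d=1/2
  seg 1: a=-2 b=5 c=3 d=-1
S(9/4) = -37/64

Δ: Δ0=1, Δ1=7
row 1: diag=6, rhs=36; c'=1/6, d'=6
back: M1=6
M: M0=0, M1=6, M2=0
seg 0: a=-4, c=M0/2=0, d=(M1−M0)/(6·2)=1/2, b=Δ0−h0·(2M0+M1)/6=-1
seg 1: a=-2, c=M1/2=3, d=(M2−M1)/(6·1)=-1, b=Δ1−h1·(2M1+M2)/6=5
t_q=9/4 → seg 1, τ=1/4; S=-2+5·τ+3·τ²+-1·τ³=-37/64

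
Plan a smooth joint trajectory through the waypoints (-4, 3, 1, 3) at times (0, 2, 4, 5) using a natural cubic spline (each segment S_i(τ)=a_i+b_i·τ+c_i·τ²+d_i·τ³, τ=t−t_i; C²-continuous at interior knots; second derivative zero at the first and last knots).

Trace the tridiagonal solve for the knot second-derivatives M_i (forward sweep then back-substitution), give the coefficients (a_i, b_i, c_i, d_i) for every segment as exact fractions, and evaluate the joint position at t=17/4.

Δ: Δ0=7/2, Δ1=-1, Δ2=2
row 1: diag=8, rhs=-27; c'=1/4, d'=-27/8
row 2: denom=6−2·1/4=11/2; d'=(18−2·-27/8)/(11/2)=9/2
back: M2=9/2
back: M1=-27/8−1/4·9/2=-9/2
M: M0=0, M1=-9/2, M2=9/2, M3=0
seg 0: a=-4, c=M0/2=0, d=(M1−M0)/(6·2)=-3/8, b=Δ0−h0·(2M0+M1)/6=5
seg 1: a=3, c=M1/2=-9/4, d=(M2−M1)/(6·2)=3/4, b=Δ1−h1·(2M1+M2)/6=1/2
seg 2: a=1, c=M2/2=9/4, d=(M3−M2)/(6·1)=-3/4, b=Δ2−h2·(2M2+M3)/6=1/2
t_q=17/4 → seg 2, τ=1/4; S=1+1/2·τ+9/4·τ²+-3/4·τ³=321/256

  seg 0: a=-4 b=5 c=0 d=-3/8
  seg 1: a=3 b=1/2 c=-9/4 d=3/4
  seg 2: a=1 b=1/2 c=9/4 d=-3/4
S(17/4) = 321/256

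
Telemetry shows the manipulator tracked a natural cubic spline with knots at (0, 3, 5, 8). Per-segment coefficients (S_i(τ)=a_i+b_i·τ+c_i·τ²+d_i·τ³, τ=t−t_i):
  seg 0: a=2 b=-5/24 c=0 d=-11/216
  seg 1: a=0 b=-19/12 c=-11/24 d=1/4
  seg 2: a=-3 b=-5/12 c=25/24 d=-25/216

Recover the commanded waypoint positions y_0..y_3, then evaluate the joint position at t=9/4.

y_0 = S_0(0) = a_0 = 2
y_1 = S_1(0) = a_1 = 0
y_2 = S_2(0) = a_2 = -3
y_3 = S_2(3) = 2
t_q=9/4 is in segment 0 (τ=9/4); S_0(τ)=487/512

y_0=2 y_1=0 y_2=-3 y_3=2
S(9/4) = 487/512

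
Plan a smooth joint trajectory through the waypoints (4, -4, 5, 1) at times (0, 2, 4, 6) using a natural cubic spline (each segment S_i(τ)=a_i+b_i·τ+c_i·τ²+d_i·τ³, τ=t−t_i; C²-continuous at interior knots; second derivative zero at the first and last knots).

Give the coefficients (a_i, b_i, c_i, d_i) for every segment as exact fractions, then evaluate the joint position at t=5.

Δ: Δ0=-4, Δ1=9/2, Δ2=-2
row 1: diag=8, rhs=51; c'=1/4, d'=51/8
row 2: denom=8−2·1/4=15/2; d'=(-39−2·51/8)/(15/2)=-69/10
back: M2=-69/10
back: M1=51/8−1/4·-69/10=81/10
M: M0=0, M1=81/10, M2=-69/10, M3=0
seg 0: a=4, c=M0/2=0, d=(M1−M0)/(6·2)=27/40, b=Δ0−h0·(2M0+M1)/6=-67/10
seg 1: a=-4, c=M1/2=81/20, d=(M2−M1)/(6·2)=-5/4, b=Δ1−h1·(2M1+M2)/6=7/5
seg 2: a=5, c=M2/2=-69/20, d=(M3−M2)/(6·2)=23/40, b=Δ2−h2·(2M2+M3)/6=13/5
t_q=5 → seg 2, τ=1; S=5+13/5·τ+-69/20·τ²+23/40·τ³=189/40

  seg 0: a=4 b=-67/10 c=0 d=27/40
  seg 1: a=-4 b=7/5 c=81/20 d=-5/4
  seg 2: a=5 b=13/5 c=-69/20 d=23/40
S(5) = 189/40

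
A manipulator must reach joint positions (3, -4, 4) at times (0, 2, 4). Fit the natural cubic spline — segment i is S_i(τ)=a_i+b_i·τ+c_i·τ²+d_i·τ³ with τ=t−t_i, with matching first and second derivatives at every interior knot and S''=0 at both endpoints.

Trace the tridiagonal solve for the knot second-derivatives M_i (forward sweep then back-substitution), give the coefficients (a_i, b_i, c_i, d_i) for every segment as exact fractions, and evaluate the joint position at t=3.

  seg 0: a=3 b=-43/8 c=0 d=15/32
  seg 1: a=-4 b=1/4 c=45/16 d=-15/32
S(3) = -45/32

Δ: Δ0=-7/2, Δ1=4
row 1: diag=8, rhs=45; c'=1/4, d'=45/8
back: M1=45/8
M: M0=0, M1=45/8, M2=0
seg 0: a=3, c=M0/2=0, d=(M1−M0)/(6·2)=15/32, b=Δ0−h0·(2M0+M1)/6=-43/8
seg 1: a=-4, c=M1/2=45/16, d=(M2−M1)/(6·2)=-15/32, b=Δ1−h1·(2M1+M2)/6=1/4
t_q=3 → seg 1, τ=1; S=-4+1/4·τ+45/16·τ²+-15/32·τ³=-45/32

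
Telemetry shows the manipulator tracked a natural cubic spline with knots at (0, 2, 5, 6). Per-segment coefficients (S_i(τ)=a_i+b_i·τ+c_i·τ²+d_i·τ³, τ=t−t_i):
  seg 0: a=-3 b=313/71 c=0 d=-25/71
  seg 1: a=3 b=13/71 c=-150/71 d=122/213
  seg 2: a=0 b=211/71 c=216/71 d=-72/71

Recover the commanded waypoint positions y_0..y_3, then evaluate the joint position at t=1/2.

y_0 = S_0(0) = a_0 = -3
y_1 = S_1(0) = a_1 = 3
y_2 = S_2(0) = a_2 = 0
y_3 = S_2(1) = 5
t_q=1/2 is in segment 0 (τ=1/2); S_0(τ)=-477/568

y_0=-3 y_1=3 y_2=0 y_3=5
S(1/2) = -477/568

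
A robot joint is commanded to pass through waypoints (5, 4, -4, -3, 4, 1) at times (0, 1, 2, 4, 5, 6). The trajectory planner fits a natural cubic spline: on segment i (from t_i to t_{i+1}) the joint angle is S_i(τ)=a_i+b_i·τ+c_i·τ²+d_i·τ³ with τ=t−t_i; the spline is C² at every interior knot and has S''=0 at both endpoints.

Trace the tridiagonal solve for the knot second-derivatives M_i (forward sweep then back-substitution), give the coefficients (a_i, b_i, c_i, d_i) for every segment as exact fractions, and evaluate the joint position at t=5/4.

  seg 0: a=5 b=205/186 c=0 d=-391/186
  seg 1: a=4 b=-484/93 c=-391/62 d=653/186
  seg 2: a=-4 b=-1355/186 c=131/31 d=-1/6
  seg 3: a=-3 b=1417/186 c=100/31 d=-715/186
  seg 4: a=4 b=236/93 c=-515/62 d=515/186
S(5/4) = 9363/3968

Δ: Δ0=-1, Δ1=-8, Δ2=1/2, Δ3=7, Δ4=-3
row 1: diag=4, rhs=-42; c'=1/4, d'=-21/2
row 2: denom=6−1·1/4=23/4; d'=(51−1·-21/2)/(23/4)=246/23
row 3: denom=6−2·8/23=122/23; d'=(39−2·246/23)/(122/23)=405/122
row 4: denom=4−1·23/122=465/122; d'=(-60−1·405/122)/(465/122)=-515/31
back: M4=-515/31
back: M3=405/122−23/122·-515/31=200/31
back: M2=246/23−8/23·200/31=262/31
back: M1=-21/2−1/4·262/31=-391/31
M: M0=0, M1=-391/31, M2=262/31, M3=200/31, M4=-515/31, M5=0
seg 0: a=5, c=M0/2=0, d=(M1−M0)/(6·1)=-391/186, b=Δ0−h0·(2M0+M1)/6=205/186
seg 1: a=4, c=M1/2=-391/62, d=(M2−M1)/(6·1)=653/186, b=Δ1−h1·(2M1+M2)/6=-484/93
seg 2: a=-4, c=M2/2=131/31, d=(M3−M2)/(6·2)=-1/6, b=Δ2−h2·(2M2+M3)/6=-1355/186
seg 3: a=-3, c=M3/2=100/31, d=(M4−M3)/(6·1)=-715/186, b=Δ3−h3·(2M3+M4)/6=1417/186
seg 4: a=4, c=M4/2=-515/62, d=(M5−M4)/(6·1)=515/186, b=Δ4−h4·(2M4+M5)/6=236/93
t_q=5/4 → seg 1, τ=1/4; S=4+-484/93·τ+-391/62·τ²+653/186·τ³=9363/3968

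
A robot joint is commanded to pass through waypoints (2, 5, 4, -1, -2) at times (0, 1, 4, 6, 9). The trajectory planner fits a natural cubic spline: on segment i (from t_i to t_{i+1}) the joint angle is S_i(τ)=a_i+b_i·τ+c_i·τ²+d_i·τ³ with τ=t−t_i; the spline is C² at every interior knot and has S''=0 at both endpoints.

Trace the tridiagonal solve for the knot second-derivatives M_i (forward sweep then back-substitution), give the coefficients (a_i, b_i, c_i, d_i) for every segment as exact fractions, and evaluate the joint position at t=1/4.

  seg 0: a=2 b=1138/339 c=0 d=-121/339
  seg 1: a=5 b=775/339 c=-121/113 d=67/1017
  seg 2: a=4 b=-800/339 c=-54/113 d=553/2712
  seg 3: a=-1 b=-1237/678 c=337/452 d=-337/4068
S(1/4) = 20493/7232

Δ: Δ0=3, Δ1=-1/3, Δ2=-5/2, Δ3=-1/3
row 1: diag=8, rhs=-20; c'=3/8, d'=-5/2
row 2: denom=10−3·3/8=71/8; d'=(-13−3·-5/2)/(71/8)=-44/71
row 3: denom=10−2·16/71=678/71; d'=(13−2·-44/71)/(678/71)=337/226
back: M3=337/226
back: M2=-44/71−16/71·337/226=-108/113
back: M1=-5/2−3/8·-108/113=-242/113
M: M0=0, M1=-242/113, M2=-108/113, M3=337/226, M4=0
seg 0: a=2, c=M0/2=0, d=(M1−M0)/(6·1)=-121/339, b=Δ0−h0·(2M0+M1)/6=1138/339
seg 1: a=5, c=M1/2=-121/113, d=(M2−M1)/(6·3)=67/1017, b=Δ1−h1·(2M1+M2)/6=775/339
seg 2: a=4, c=M2/2=-54/113, d=(M3−M2)/(6·2)=553/2712, b=Δ2−h2·(2M2+M3)/6=-800/339
seg 3: a=-1, c=M3/2=337/452, d=(M4−M3)/(6·3)=-337/4068, b=Δ3−h3·(2M3+M4)/6=-1237/678
t_q=1/4 → seg 0, τ=1/4; S=2+1138/339·τ+0·τ²+-121/339·τ³=20493/7232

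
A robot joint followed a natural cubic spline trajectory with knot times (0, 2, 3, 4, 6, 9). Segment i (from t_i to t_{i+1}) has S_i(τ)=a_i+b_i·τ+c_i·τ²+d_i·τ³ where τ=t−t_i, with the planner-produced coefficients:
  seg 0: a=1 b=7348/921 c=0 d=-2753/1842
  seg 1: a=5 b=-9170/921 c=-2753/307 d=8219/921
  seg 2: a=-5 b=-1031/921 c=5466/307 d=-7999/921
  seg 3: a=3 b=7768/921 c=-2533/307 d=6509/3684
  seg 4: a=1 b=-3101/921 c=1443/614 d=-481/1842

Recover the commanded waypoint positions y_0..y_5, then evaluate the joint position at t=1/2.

y_0 = S_0(0) = a_0 = 1
y_1 = S_1(0) = a_1 = 5
y_2 = S_2(0) = a_2 = -5
y_3 = S_3(0) = a_3 = 3
y_4 = S_4(0) = a_4 = 1
y_5 = S_4(3) = 5
t_q=1/2 is in segment 0 (τ=1/2); S_0(τ)=23589/4912

y_0=1 y_1=5 y_2=-5 y_3=3 y_4=1 y_5=5
S(1/2) = 23589/4912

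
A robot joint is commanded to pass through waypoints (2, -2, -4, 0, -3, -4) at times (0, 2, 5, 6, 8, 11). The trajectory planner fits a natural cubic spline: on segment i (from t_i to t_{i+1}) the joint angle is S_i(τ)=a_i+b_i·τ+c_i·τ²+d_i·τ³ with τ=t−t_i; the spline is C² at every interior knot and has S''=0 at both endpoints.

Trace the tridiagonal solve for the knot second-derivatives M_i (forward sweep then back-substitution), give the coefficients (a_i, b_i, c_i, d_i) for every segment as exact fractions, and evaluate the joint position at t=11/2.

Δ: Δ0=-2, Δ1=-2/3, Δ2=4, Δ3=-3/2, Δ4=-1/3
row 1: diag=10, rhs=8; c'=3/10, d'=4/5
row 2: denom=8−3·3/10=71/10; d'=(28−3·4/5)/(71/10)=256/71
row 3: denom=6−1·10/71=416/71; d'=(-33−1·256/71)/(416/71)=-2599/416
row 4: denom=10−2·71/208=969/104; d'=(7−2·-2599/416)/(969/104)=4055/1938
back: M4=4055/1938
back: M3=-2599/416−71/208·4055/1938=-6746/969
back: M2=256/71−10/71·-6746/969=4444/969
back: M1=4/5−3/10·4444/969=-186/323
M: M0=0, M1=-186/323, M2=4444/969, M3=-6746/969, M4=4055/1938, M5=0
seg 0: a=2, c=M0/2=0, d=(M1−M0)/(6·2)=-31/646, b=Δ0−h0·(2M0+M1)/6=-584/323
seg 1: a=-2, c=M1/2=-93/323, d=(M2−M1)/(6·3)=2501/8721, b=Δ1−h1·(2M1+M2)/6=-770/323
seg 2: a=-4, c=M2/2=2222/969, d=(M3−M2)/(6·1)=-1865/969, b=Δ2−h2·(2M2+M3)/6=69/19
seg 3: a=0, c=M3/2=-3373/969, d=(M4−M3)/(6·2)=5849/7752, b=Δ3−h3·(2M3+M4)/6=2368/969
seg 4: a=-3, c=M4/2=4055/3876, d=(M5−M4)/(6·3)=-4055/34884, b=Δ4−h4·(2M4+M5)/6=-1567/646
t_q=11/2 → seg 2, τ=1/2; S=-4+69/19·τ+2222/969·τ²+-1865/969·τ³=-14353/7752

  seg 0: a=2 b=-584/323 c=0 d=-31/646
  seg 1: a=-2 b=-770/323 c=-93/323 d=2501/8721
  seg 2: a=-4 b=69/19 c=2222/969 d=-1865/969
  seg 3: a=0 b=2368/969 c=-3373/969 d=5849/7752
  seg 4: a=-3 b=-1567/646 c=4055/3876 d=-4055/34884
S(11/2) = -14353/7752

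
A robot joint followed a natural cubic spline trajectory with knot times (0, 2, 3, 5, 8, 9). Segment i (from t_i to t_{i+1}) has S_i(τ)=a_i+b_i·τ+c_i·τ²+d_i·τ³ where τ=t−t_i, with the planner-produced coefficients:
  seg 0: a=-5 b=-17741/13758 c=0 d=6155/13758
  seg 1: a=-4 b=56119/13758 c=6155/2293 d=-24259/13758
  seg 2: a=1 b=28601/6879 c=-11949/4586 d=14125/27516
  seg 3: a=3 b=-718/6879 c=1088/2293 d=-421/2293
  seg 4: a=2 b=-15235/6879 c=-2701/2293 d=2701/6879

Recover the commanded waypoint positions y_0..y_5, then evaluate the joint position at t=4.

y_0=-5 y_1=-4 y_2=1 y_3=3 y_4=2 y_5=-1
S(4) = 28117/9172

y_0 = S_0(0) = a_0 = -5
y_1 = S_1(0) = a_1 = -4
y_2 = S_2(0) = a_2 = 1
y_3 = S_3(0) = a_3 = 3
y_4 = S_4(0) = a_4 = 2
y_5 = S_4(1) = -1
t_q=4 is in segment 2 (τ=1); S_2(τ)=28117/9172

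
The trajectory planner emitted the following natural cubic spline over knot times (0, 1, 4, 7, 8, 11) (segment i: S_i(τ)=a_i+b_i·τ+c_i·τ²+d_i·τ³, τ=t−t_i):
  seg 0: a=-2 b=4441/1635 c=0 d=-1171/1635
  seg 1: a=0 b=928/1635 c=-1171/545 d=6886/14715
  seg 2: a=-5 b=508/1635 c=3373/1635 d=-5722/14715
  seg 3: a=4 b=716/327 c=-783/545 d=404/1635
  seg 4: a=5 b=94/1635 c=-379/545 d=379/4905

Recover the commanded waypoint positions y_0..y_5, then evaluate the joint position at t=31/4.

y_0 = S_0(0) = a_0 = -2
y_1 = S_1(0) = a_1 = 0
y_2 = S_2(0) = a_2 = -5
y_3 = S_3(0) = a_3 = 4
y_4 = S_4(0) = a_4 = 5
y_5 = S_4(3) = 1
t_q=31/4 is in segment 3 (τ=3/4); S_3(τ)=21531/4360

y_0=-2 y_1=0 y_2=-5 y_3=4 y_4=5 y_5=1
S(31/4) = 21531/4360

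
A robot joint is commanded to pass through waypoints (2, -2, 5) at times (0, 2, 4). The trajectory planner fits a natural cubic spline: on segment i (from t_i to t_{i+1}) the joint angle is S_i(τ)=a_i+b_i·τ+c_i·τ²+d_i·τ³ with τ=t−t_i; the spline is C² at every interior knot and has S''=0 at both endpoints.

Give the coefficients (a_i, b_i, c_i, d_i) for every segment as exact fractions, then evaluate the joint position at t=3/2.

  seg 0: a=2 b=-27/8 c=0 d=11/32
  seg 1: a=-2 b=3/4 c=33/16 d=-11/32
S(3/2) = -487/256

Δ: Δ0=-2, Δ1=7/2
row 1: diag=8, rhs=33; c'=1/4, d'=33/8
back: M1=33/8
M: M0=0, M1=33/8, M2=0
seg 0: a=2, c=M0/2=0, d=(M1−M0)/(6·2)=11/32, b=Δ0−h0·(2M0+M1)/6=-27/8
seg 1: a=-2, c=M1/2=33/16, d=(M2−M1)/(6·2)=-11/32, b=Δ1−h1·(2M1+M2)/6=3/4
t_q=3/2 → seg 0, τ=3/2; S=2+-27/8·τ+0·τ²+11/32·τ³=-487/256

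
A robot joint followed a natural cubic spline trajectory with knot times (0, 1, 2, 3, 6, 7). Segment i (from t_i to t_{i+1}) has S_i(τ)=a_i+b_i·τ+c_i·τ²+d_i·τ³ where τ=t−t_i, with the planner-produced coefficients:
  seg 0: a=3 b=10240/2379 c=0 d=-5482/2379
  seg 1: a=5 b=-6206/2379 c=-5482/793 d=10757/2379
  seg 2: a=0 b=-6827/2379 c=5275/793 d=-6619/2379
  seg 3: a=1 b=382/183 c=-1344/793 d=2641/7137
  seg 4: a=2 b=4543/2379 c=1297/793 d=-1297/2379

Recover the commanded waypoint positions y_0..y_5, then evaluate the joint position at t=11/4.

y_0=3 y_1=5 y_2=0 y_3=1 y_4=2 y_5=5
S(11/4) = 21097/50752

y_0 = S_0(0) = a_0 = 3
y_1 = S_1(0) = a_1 = 5
y_2 = S_2(0) = a_2 = 0
y_3 = S_3(0) = a_3 = 1
y_4 = S_4(0) = a_4 = 2
y_5 = S_4(1) = 5
t_q=11/4 is in segment 2 (τ=3/4); S_2(τ)=21097/50752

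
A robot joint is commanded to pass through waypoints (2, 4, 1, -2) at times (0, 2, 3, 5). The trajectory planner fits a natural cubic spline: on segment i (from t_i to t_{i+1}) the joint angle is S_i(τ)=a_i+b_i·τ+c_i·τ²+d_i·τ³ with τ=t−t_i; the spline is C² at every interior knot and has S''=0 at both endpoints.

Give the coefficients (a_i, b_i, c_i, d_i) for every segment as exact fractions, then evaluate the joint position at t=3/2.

Δ: Δ0=1, Δ1=-3, Δ2=-3/2
row 1: diag=6, rhs=-24; c'=1/6, d'=-4
row 2: denom=6−1·1/6=35/6; d'=(9−1·-4)/(35/6)=78/35
back: M2=78/35
back: M1=-4−1/6·78/35=-153/35
M: M0=0, M1=-153/35, M2=78/35, M3=0
seg 0: a=2, c=M0/2=0, d=(M1−M0)/(6·2)=-51/140, b=Δ0−h0·(2M0+M1)/6=86/35
seg 1: a=4, c=M1/2=-153/70, d=(M2−M1)/(6·1)=11/10, b=Δ1−h1·(2M1+M2)/6=-67/35
seg 2: a=1, c=M2/2=39/35, d=(M3−M2)/(6·2)=-13/70, b=Δ2−h2·(2M2+M3)/6=-209/70
t_q=3/2 → seg 0, τ=3/2; S=2+86/35·τ+0·τ²+-51/140·τ³=713/160

  seg 0: a=2 b=86/35 c=0 d=-51/140
  seg 1: a=4 b=-67/35 c=-153/70 d=11/10
  seg 2: a=1 b=-209/70 c=39/35 d=-13/70
S(3/2) = 713/160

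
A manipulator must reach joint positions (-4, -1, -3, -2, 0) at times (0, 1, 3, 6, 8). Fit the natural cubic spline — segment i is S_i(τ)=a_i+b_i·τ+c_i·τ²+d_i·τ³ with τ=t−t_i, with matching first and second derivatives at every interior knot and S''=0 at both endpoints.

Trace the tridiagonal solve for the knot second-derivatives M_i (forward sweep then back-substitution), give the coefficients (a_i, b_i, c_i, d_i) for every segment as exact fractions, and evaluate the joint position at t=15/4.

  seg 0: a=-4 b=2857/759 c=0 d=-580/759
  seg 1: a=-1 b=1117/759 c=-580/253 d=401/759
  seg 2: a=-3 b=-1031/759 c=222/253 d=-238/2277
  seg 3: a=-2 b=823/759 c=-16/253 d=8/759
S(15/4) = -2627/736

Δ: Δ0=3, Δ1=-1, Δ2=1/3, Δ3=1
row 1: diag=6, rhs=-24; c'=1/3, d'=-4
row 2: denom=10−2·1/3=28/3; d'=(8−2·-4)/(28/3)=12/7
row 3: denom=10−3·9/28=253/28; d'=(4−3·12/7)/(253/28)=-32/253
back: M3=-32/253
back: M2=12/7−9/28·-32/253=444/253
back: M1=-4−1/3·444/253=-1160/253
M: M0=0, M1=-1160/253, M2=444/253, M3=-32/253, M4=0
seg 0: a=-4, c=M0/2=0, d=(M1−M0)/(6·1)=-580/759, b=Δ0−h0·(2M0+M1)/6=2857/759
seg 1: a=-1, c=M1/2=-580/253, d=(M2−M1)/(6·2)=401/759, b=Δ1−h1·(2M1+M2)/6=1117/759
seg 2: a=-3, c=M2/2=222/253, d=(M3−M2)/(6·3)=-238/2277, b=Δ2−h2·(2M2+M3)/6=-1031/759
seg 3: a=-2, c=M3/2=-16/253, d=(M4−M3)/(6·2)=8/759, b=Δ3−h3·(2M3+M4)/6=823/759
t_q=15/4 → seg 2, τ=3/4; S=-3+-1031/759·τ+222/253·τ²+-238/2277·τ³=-2627/736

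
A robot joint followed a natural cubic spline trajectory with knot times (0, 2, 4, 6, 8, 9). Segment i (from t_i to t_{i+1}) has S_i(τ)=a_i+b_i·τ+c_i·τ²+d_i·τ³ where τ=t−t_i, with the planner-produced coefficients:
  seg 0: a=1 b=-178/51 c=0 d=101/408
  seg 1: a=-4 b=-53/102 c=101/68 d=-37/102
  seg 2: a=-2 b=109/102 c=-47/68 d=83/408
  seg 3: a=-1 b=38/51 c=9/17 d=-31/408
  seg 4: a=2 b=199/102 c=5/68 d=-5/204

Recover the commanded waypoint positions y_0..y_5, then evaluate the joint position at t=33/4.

y_0=1 y_1=-4 y_2=-2 y_3=-1 y_4=2 y_5=4
S(33/4) = 10845/4352

y_0 = S_0(0) = a_0 = 1
y_1 = S_1(0) = a_1 = -4
y_2 = S_2(0) = a_2 = -2
y_3 = S_3(0) = a_3 = -1
y_4 = S_4(0) = a_4 = 2
y_5 = S_4(1) = 4
t_q=33/4 is in segment 4 (τ=1/4); S_4(τ)=10845/4352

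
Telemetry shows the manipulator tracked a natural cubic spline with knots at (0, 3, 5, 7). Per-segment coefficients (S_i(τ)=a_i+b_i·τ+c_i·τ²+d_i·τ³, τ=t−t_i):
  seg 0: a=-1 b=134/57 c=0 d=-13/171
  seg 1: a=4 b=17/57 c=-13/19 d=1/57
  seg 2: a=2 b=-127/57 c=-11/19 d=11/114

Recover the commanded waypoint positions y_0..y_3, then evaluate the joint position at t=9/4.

y_0 = S_0(0) = a_0 = -1
y_1 = S_1(0) = a_1 = 4
y_2 = S_2(0) = a_2 = 2
y_3 = S_2(2) = -4
t_q=9/4 is in segment 0 (τ=9/4); S_0(τ)=4163/1216

y_0=-1 y_1=4 y_2=2 y_3=-4
S(9/4) = 4163/1216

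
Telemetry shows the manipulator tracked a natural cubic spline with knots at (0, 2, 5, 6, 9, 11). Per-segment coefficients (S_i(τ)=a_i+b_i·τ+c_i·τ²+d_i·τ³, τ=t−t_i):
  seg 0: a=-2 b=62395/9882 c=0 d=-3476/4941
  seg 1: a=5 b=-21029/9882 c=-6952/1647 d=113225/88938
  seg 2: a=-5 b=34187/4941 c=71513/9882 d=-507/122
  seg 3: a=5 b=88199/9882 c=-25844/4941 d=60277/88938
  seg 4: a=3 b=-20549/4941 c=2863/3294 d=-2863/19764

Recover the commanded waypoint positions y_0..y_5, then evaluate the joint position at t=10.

y_0=-2 y_1=5 y_2=-5 y_3=5 y_4=3 y_5=-3
S(10) = -2863/6588

y_0 = S_0(0) = a_0 = -2
y_1 = S_1(0) = a_1 = 5
y_2 = S_2(0) = a_2 = -5
y_3 = S_3(0) = a_3 = 5
y_4 = S_4(0) = a_4 = 3
y_5 = S_4(2) = -3
t_q=10 is in segment 4 (τ=1); S_4(τ)=-2863/6588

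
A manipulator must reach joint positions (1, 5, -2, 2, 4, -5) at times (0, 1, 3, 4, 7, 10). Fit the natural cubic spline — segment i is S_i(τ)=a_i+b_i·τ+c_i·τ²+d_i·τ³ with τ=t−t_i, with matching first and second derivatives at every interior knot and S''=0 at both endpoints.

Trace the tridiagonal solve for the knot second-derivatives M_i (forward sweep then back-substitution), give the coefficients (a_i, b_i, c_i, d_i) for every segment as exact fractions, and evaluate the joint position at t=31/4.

Δ: Δ0=4, Δ1=-7/2, Δ2=4, Δ3=2/3, Δ4=-3
row 1: diag=6, rhs=-45; c'=1/3, d'=-15/2
row 2: denom=6−2·1/3=16/3; d'=(45−2·-15/2)/(16/3)=45/4
row 3: denom=8−1·3/16=125/16; d'=(-20−1·45/4)/(125/16)=-4
row 4: denom=12−3·48/125=1356/125; d'=(-22−3·-4)/(1356/125)=-625/678
back: M4=-625/678
back: M3=-4−48/125·-625/678=-412/113
back: M2=45/4−3/16·-412/113=2697/226
back: M1=-15/2−1/3·2697/226=-1297/113
M: M0=0, M1=-1297/113, M2=2697/226, M3=-412/113, M4=-625/678, M5=0
seg 0: a=1, c=M0/2=0, d=(M1−M0)/(6·1)=-1297/678, b=Δ0−h0·(2M0+M1)/6=4009/678
seg 1: a=5, c=M1/2=-1297/226, d=(M2−M1)/(6·2)=5291/2712, b=Δ1−h1·(2M1+M2)/6=59/339
seg 2: a=-2, c=M2/2=2697/452, d=(M3−M2)/(6·1)=-3521/1356, b=Δ2−h2·(2M2+M3)/6=427/678
seg 3: a=2, c=M3/2=-206/113, d=(M4−M3)/(6·3)=1847/12204, b=Δ3−h3·(2M3+M4)/6=6473/1356
seg 4: a=4, c=M4/2=-625/1356, d=(M5−M4)/(6·3)=625/12204, b=Δ4−h4·(2M4+M5)/6=-1409/678
t_q=31/4 → seg 4, τ=3/4; S=4+-1409/678·τ+-625/1356·τ²+625/12204·τ³=63749/28928

  seg 0: a=1 b=4009/678 c=0 d=-1297/678
  seg 1: a=5 b=59/339 c=-1297/226 d=5291/2712
  seg 2: a=-2 b=427/678 c=2697/452 d=-3521/1356
  seg 3: a=2 b=6473/1356 c=-206/113 d=1847/12204
  seg 4: a=4 b=-1409/678 c=-625/1356 d=625/12204
S(31/4) = 63749/28928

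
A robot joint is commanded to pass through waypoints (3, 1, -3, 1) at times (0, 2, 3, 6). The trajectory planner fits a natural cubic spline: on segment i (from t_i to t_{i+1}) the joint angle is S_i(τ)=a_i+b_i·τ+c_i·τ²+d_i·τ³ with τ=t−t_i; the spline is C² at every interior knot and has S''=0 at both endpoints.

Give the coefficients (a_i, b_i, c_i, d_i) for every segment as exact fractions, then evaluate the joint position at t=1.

Δ: Δ0=-1, Δ1=-4, Δ2=4/3
row 1: diag=6, rhs=-18; c'=1/6, d'=-3
row 2: denom=8−1·1/6=47/6; d'=(32−1·-3)/(47/6)=210/47
back: M2=210/47
back: M1=-3−1/6·210/47=-176/47
M: M0=0, M1=-176/47, M2=210/47, M3=0
seg 0: a=3, c=M0/2=0, d=(M1−M0)/(6·2)=-44/141, b=Δ0−h0·(2M0+M1)/6=35/141
seg 1: a=1, c=M1/2=-88/47, d=(M2−M1)/(6·1)=193/141, b=Δ1−h1·(2M1+M2)/6=-493/141
seg 2: a=-3, c=M2/2=105/47, d=(M3−M2)/(6·3)=-35/141, b=Δ2−h2·(2M2+M3)/6=-442/141
t_q=1 → seg 0, τ=1; S=3+35/141·τ+0·τ²+-44/141·τ³=138/47

  seg 0: a=3 b=35/141 c=0 d=-44/141
  seg 1: a=1 b=-493/141 c=-88/47 d=193/141
  seg 2: a=-3 b=-442/141 c=105/47 d=-35/141
S(1) = 138/47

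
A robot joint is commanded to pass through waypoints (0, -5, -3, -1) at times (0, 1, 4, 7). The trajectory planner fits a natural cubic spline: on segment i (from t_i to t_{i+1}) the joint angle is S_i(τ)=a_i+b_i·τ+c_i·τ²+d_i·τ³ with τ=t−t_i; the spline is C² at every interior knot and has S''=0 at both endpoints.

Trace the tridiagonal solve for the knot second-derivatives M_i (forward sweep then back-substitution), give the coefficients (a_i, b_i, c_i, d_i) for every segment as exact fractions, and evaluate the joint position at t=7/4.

  seg 0: a=0 b=-503/87 c=0 d=68/87
  seg 1: a=-5 b=-299/87 c=68/29 d=-85/261
  seg 2: a=-3 b=160/87 c=-17/29 d=17/261
S(7/4) = -11871/1856

Δ: Δ0=-5, Δ1=2/3, Δ2=2/3
row 1: diag=8, rhs=34; c'=3/8, d'=17/4
row 2: denom=12−3·3/8=87/8; d'=(0−3·17/4)/(87/8)=-34/29
back: M2=-34/29
back: M1=17/4−3/8·-34/29=136/29
M: M0=0, M1=136/29, M2=-34/29, M3=0
seg 0: a=0, c=M0/2=0, d=(M1−M0)/(6·1)=68/87, b=Δ0−h0·(2M0+M1)/6=-503/87
seg 1: a=-5, c=M1/2=68/29, d=(M2−M1)/(6·3)=-85/261, b=Δ1−h1·(2M1+M2)/6=-299/87
seg 2: a=-3, c=M2/2=-17/29, d=(M3−M2)/(6·3)=17/261, b=Δ2−h2·(2M2+M3)/6=160/87
t_q=7/4 → seg 1, τ=3/4; S=-5+-299/87·τ+68/29·τ²+-85/261·τ³=-11871/1856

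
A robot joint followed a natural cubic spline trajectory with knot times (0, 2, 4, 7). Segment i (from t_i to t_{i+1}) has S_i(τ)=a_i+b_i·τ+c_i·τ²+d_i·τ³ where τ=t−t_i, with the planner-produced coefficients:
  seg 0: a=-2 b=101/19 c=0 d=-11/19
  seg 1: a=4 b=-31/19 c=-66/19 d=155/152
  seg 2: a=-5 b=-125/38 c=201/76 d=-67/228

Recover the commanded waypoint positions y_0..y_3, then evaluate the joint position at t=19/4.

y_0 = S_0(0) = a_0 = -2
y_1 = S_1(0) = a_1 = 4
y_2 = S_2(0) = a_2 = -5
y_3 = S_2(3) = 1
t_q=19/4 is in segment 2 (τ=3/4); S_2(τ)=-29687/4864

y_0=-2 y_1=4 y_2=-5 y_3=1
S(19/4) = -29687/4864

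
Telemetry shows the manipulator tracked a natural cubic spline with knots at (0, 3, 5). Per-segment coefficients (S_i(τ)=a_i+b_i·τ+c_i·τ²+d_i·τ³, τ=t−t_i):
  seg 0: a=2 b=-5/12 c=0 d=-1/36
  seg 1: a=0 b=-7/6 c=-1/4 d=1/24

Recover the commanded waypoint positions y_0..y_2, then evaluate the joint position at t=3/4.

y_0 = S_0(0) = a_0 = 2
y_1 = S_1(0) = a_1 = 0
y_2 = S_1(2) = -3
t_q=3/4 is in segment 0 (τ=3/4); S_0(τ)=429/256

y_0=2 y_1=0 y_2=-3
S(3/4) = 429/256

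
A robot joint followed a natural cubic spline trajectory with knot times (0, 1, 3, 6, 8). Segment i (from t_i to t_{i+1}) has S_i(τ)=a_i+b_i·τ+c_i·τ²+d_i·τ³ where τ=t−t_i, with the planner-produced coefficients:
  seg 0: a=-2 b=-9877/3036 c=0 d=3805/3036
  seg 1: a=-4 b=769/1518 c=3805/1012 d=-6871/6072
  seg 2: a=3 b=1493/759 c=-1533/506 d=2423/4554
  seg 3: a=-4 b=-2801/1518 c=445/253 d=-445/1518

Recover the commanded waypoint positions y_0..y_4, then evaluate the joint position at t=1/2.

y_0 = S_0(0) = a_0 = -2
y_1 = S_1(0) = a_1 = -4
y_2 = S_2(0) = a_2 = 3
y_3 = S_3(0) = a_3 = -4
y_4 = S_3(2) = -3
t_q=1/2 is in segment 0 (τ=1/2); S_0(τ)=-28093/8096

y_0=-2 y_1=-4 y_2=3 y_3=-4 y_4=-3
S(1/2) = -28093/8096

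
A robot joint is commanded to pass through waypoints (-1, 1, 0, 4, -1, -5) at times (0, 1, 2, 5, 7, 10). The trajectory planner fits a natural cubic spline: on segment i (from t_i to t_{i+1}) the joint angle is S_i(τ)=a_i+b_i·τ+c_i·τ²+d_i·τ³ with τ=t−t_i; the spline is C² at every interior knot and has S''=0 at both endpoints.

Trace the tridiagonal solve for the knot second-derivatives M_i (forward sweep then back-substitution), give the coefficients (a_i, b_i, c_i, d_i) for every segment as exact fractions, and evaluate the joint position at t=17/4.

Δ: Δ0=2, Δ1=-1, Δ2=4/3, Δ3=-5/2, Δ4=-4/3
row 1: diag=4, rhs=-18; c'=1/4, d'=-9/2
row 2: denom=8−1·1/4=31/4; d'=(14−1·-9/2)/(31/4)=74/31
row 3: denom=10−3·12/31=274/31; d'=(-23−3·74/31)/(274/31)=-935/274
row 4: denom=10−2·31/137=1308/137; d'=(7−2·-935/274)/(1308/137)=947/654
back: M4=947/654
back: M3=-935/274−31/137·947/654=-1223/327
back: M2=74/31−12/31·-1223/327=418/109
back: M1=-9/2−1/4·418/109=-595/109
M: M0=0, M1=-595/109, M2=418/109, M3=-1223/327, M4=947/654, M5=0
seg 0: a=-1, c=M0/2=0, d=(M1−M0)/(6·1)=-595/654, b=Δ0−h0·(2M0+M1)/6=1903/654
seg 1: a=1, c=M1/2=-595/218, d=(M2−M1)/(6·1)=1013/654, b=Δ1−h1·(2M1+M2)/6=59/327
seg 2: a=0, c=M2/2=209/109, d=(M3−M2)/(6·3)=-2477/5886, b=Δ2−h2·(2M2+M3)/6=-413/654
seg 3: a=4, c=M3/2=-1223/654, d=(M4−M3)/(6·2)=377/872, b=Δ3−h3·(2M3+M4)/6=-160/327
seg 4: a=-1, c=M4/2=947/1308, d=(M5−M4)/(6·3)=-947/11772, b=Δ4−h4·(2M4+M5)/6=-1819/654
t_q=17/4 → seg 2, τ=9/4; S=0+-413/654·τ+209/109·τ²+-2477/5886·τ³=48729/13952

  seg 0: a=-1 b=1903/654 c=0 d=-595/654
  seg 1: a=1 b=59/327 c=-595/218 d=1013/654
  seg 2: a=0 b=-413/654 c=209/109 d=-2477/5886
  seg 3: a=4 b=-160/327 c=-1223/654 d=377/872
  seg 4: a=-1 b=-1819/654 c=947/1308 d=-947/11772
S(17/4) = 48729/13952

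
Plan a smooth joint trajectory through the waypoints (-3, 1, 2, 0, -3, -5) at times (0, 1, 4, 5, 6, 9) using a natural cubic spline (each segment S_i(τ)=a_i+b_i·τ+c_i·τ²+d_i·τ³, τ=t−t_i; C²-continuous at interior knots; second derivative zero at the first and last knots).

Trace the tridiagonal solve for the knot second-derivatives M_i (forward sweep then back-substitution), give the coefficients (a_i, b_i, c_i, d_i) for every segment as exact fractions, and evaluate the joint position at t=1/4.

Δ: Δ0=4, Δ1=1/3, Δ2=-2, Δ3=-3, Δ4=-2/3
row 1: diag=8, rhs=-22; c'=3/8, d'=-11/4
row 2: denom=8−3·3/8=55/8; d'=(-14−3·-11/4)/(55/8)=-46/55
row 3: denom=4−1·8/55=212/55; d'=(-6−1·-46/55)/(212/55)=-71/53
row 4: denom=8−1·55/212=1641/212; d'=(14−1·-71/53)/(1641/212)=1084/547
back: M4=1084/547
back: M3=-71/53−55/212·1084/547=-1014/547
back: M2=-46/55−8/55·-1014/547=-310/547
back: M1=-11/4−3/8·-310/547=-1388/547
M: M0=0, M1=-1388/547, M2=-310/547, M3=-1014/547, M4=1084/547, M5=0
seg 0: a=-3, c=M0/2=0, d=(M1−M0)/(6·1)=-694/1641, b=Δ0−h0·(2M0+M1)/6=7258/1641
seg 1: a=1, c=M1/2=-694/547, d=(M2−M1)/(6·3)=539/4923, b=Δ1−h1·(2M1+M2)/6=5176/1641
seg 2: a=2, c=M2/2=-155/547, d=(M3−M2)/(6·1)=-352/1641, b=Δ2−h2·(2M2+M3)/6=-2465/1641
seg 3: a=0, c=M3/2=-507/547, d=(M4−M3)/(6·1)=1049/1641, b=Δ3−h3·(2M3+M4)/6=-4451/1641
seg 4: a=-3, c=M4/2=542/547, d=(M5−M4)/(6·3)=-542/4923, b=Δ4−h4·(2M4+M5)/6=-4346/1641
t_q=1/4 → seg 0, τ=1/4; S=-3+7258/1641·τ+0·τ²+-694/1641·τ³=-33273/17504

  seg 0: a=-3 b=7258/1641 c=0 d=-694/1641
  seg 1: a=1 b=5176/1641 c=-694/547 d=539/4923
  seg 2: a=2 b=-2465/1641 c=-155/547 d=-352/1641
  seg 3: a=0 b=-4451/1641 c=-507/547 d=1049/1641
  seg 4: a=-3 b=-4346/1641 c=542/547 d=-542/4923
S(1/4) = -33273/17504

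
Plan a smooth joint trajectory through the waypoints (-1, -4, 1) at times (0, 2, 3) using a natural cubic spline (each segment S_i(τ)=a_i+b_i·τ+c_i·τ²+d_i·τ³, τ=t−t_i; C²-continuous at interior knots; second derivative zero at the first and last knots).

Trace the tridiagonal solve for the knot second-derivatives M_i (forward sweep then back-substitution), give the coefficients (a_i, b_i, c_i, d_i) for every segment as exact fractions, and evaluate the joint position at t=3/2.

  seg 0: a=-1 b=-11/3 c=0 d=13/24
  seg 1: a=-4 b=17/6 c=13/4 d=-13/12
S(3/2) = -299/64

Δ: Δ0=-3/2, Δ1=5
row 1: diag=6, rhs=39; c'=1/6, d'=13/2
back: M1=13/2
M: M0=0, M1=13/2, M2=0
seg 0: a=-1, c=M0/2=0, d=(M1−M0)/(6·2)=13/24, b=Δ0−h0·(2M0+M1)/6=-11/3
seg 1: a=-4, c=M1/2=13/4, d=(M2−M1)/(6·1)=-13/12, b=Δ1−h1·(2M1+M2)/6=17/6
t_q=3/2 → seg 0, τ=3/2; S=-1+-11/3·τ+0·τ²+13/24·τ³=-299/64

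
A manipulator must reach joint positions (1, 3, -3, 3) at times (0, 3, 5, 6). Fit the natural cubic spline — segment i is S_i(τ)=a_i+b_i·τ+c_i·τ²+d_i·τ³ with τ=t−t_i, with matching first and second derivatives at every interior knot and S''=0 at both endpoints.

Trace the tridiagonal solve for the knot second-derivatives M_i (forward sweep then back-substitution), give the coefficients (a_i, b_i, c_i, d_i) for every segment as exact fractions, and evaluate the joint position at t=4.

Δ: Δ0=2/3, Δ1=-3, Δ2=6
row 1: diag=10, rhs=-22; c'=1/5, d'=-11/5
row 2: denom=6−2·1/5=28/5; d'=(54−2·-11/5)/(28/5)=73/7
back: M2=73/7
back: M1=-11/5−1/5·73/7=-30/7
M: M0=0, M1=-30/7, M2=73/7, M3=0
seg 0: a=1, c=M0/2=0, d=(M1−M0)/(6·3)=-5/21, b=Δ0−h0·(2M0+M1)/6=59/21
seg 1: a=3, c=M1/2=-15/7, d=(M2−M1)/(6·2)=103/84, b=Δ1−h1·(2M1+M2)/6=-76/21
seg 2: a=-3, c=M2/2=73/14, d=(M3−M2)/(6·1)=-73/42, b=Δ2−h2·(2M2+M3)/6=53/21
t_q=4 → seg 1, τ=1; S=3+-76/21·τ+-15/7·τ²+103/84·τ³=-43/28

  seg 0: a=1 b=59/21 c=0 d=-5/21
  seg 1: a=3 b=-76/21 c=-15/7 d=103/84
  seg 2: a=-3 b=53/21 c=73/14 d=-73/42
S(4) = -43/28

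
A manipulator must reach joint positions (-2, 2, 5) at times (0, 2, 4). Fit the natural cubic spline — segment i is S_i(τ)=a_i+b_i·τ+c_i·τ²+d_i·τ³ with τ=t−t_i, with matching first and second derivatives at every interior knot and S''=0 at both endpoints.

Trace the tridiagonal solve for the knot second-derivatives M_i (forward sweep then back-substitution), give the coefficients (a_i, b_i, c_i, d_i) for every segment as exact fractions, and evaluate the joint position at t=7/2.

Δ: Δ0=2, Δ1=3/2
row 1: diag=8, rhs=-3; c'=1/4, d'=-3/8
back: M1=-3/8
M: M0=0, M1=-3/8, M2=0
seg 0: a=-2, c=M0/2=0, d=(M1−M0)/(6·2)=-1/32, b=Δ0−h0·(2M0+M1)/6=17/8
seg 1: a=2, c=M1/2=-3/16, d=(M2−M1)/(6·2)=1/32, b=Δ1−h1·(2M1+M2)/6=7/4
t_q=7/2 → seg 1, τ=3/2; S=2+7/4·τ+-3/16·τ²+1/32·τ³=1103/256

  seg 0: a=-2 b=17/8 c=0 d=-1/32
  seg 1: a=2 b=7/4 c=-3/16 d=1/32
S(7/2) = 1103/256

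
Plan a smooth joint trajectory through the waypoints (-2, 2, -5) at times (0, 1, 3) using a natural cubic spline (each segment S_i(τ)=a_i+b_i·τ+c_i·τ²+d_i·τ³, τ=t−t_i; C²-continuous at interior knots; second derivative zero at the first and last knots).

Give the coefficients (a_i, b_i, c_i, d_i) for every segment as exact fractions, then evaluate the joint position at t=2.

Δ: Δ0=4, Δ1=-7/2
row 1: diag=6, rhs=-45; c'=1/3, d'=-15/2
back: M1=-15/2
M: M0=0, M1=-15/2, M2=0
seg 0: a=-2, c=M0/2=0, d=(M1−M0)/(6·1)=-5/4, b=Δ0−h0·(2M0+M1)/6=21/4
seg 1: a=2, c=M1/2=-15/4, d=(M2−M1)/(6·2)=5/8, b=Δ1−h1·(2M1+M2)/6=3/2
t_q=2 → seg 1, τ=1; S=2+3/2·τ+-15/4·τ²+5/8·τ³=3/8

  seg 0: a=-2 b=21/4 c=0 d=-5/4
  seg 1: a=2 b=3/2 c=-15/4 d=5/8
S(2) = 3/8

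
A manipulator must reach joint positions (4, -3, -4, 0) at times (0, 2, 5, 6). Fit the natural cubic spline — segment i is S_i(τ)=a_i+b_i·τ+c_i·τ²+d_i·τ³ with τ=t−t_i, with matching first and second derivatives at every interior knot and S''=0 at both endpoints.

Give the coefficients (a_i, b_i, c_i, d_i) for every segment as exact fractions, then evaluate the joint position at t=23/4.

Δ: Δ0=-7/2, Δ1=-1/3, Δ2=4
row 1: diag=10, rhs=19; c'=3/10, d'=19/10
row 2: denom=8−3·3/10=71/10; d'=(26−3·19/10)/(71/10)=203/71
back: M2=203/71
back: M1=19/10−3/10·203/71=74/71
M: M0=0, M1=74/71, M2=203/71, M3=0
seg 0: a=4, c=M0/2=0, d=(M1−M0)/(6·2)=37/426, b=Δ0−h0·(2M0+M1)/6=-1639/426
seg 1: a=-3, c=M1/2=37/71, d=(M2−M1)/(6·3)=43/426, b=Δ1−h1·(2M1+M2)/6=-1195/426
seg 2: a=-4, c=M2/2=203/142, d=(M3−M2)/(6·1)=-203/426, b=Δ2−h2·(2M2+M3)/6=649/213
t_q=23/4 → seg 2, τ=3/4; S=-4+649/213·τ+203/142·τ²+-203/426·τ³=-10103/9088

  seg 0: a=4 b=-1639/426 c=0 d=37/426
  seg 1: a=-3 b=-1195/426 c=37/71 d=43/426
  seg 2: a=-4 b=649/213 c=203/142 d=-203/426
S(23/4) = -10103/9088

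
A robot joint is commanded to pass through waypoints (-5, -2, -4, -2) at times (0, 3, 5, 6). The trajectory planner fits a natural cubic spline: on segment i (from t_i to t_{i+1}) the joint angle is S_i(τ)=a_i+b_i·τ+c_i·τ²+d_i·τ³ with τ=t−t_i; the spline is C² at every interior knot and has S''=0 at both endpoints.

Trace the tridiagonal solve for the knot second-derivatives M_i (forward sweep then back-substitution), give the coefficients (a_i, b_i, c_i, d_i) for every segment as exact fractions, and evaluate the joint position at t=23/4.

  seg 0: a=-5 b=55/28 c=0 d=-3/28
  seg 1: a=-2 b=-13/14 c=-27/28 d=13/28
  seg 2: a=-4 b=11/14 c=51/28 d=-17/28
S(23/4) = -4735/1792

Δ: Δ0=1, Δ1=-1, Δ2=2
row 1: diag=10, rhs=-12; c'=1/5, d'=-6/5
row 2: denom=6−2·1/5=28/5; d'=(18−2·-6/5)/(28/5)=51/14
back: M2=51/14
back: M1=-6/5−1/5·51/14=-27/14
M: M0=0, M1=-27/14, M2=51/14, M3=0
seg 0: a=-5, c=M0/2=0, d=(M1−M0)/(6·3)=-3/28, b=Δ0−h0·(2M0+M1)/6=55/28
seg 1: a=-2, c=M1/2=-27/28, d=(M2−M1)/(6·2)=13/28, b=Δ1−h1·(2M1+M2)/6=-13/14
seg 2: a=-4, c=M2/2=51/28, d=(M3−M2)/(6·1)=-17/28, b=Δ2−h2·(2M2+M3)/6=11/14
t_q=23/4 → seg 2, τ=3/4; S=-4+11/14·τ+51/28·τ²+-17/28·τ³=-4735/1792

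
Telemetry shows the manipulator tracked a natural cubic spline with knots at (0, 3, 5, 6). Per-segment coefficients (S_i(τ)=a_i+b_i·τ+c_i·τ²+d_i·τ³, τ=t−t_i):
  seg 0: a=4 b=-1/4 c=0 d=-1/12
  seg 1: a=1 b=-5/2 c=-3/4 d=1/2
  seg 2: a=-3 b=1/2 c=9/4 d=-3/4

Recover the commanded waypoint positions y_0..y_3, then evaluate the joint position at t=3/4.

y_0 = S_0(0) = a_0 = 4
y_1 = S_1(0) = a_1 = 1
y_2 = S_2(0) = a_2 = -3
y_3 = S_2(1) = -1
t_q=3/4 is in segment 0 (τ=3/4); S_0(τ)=967/256

y_0=4 y_1=1 y_2=-3 y_3=-1
S(3/4) = 967/256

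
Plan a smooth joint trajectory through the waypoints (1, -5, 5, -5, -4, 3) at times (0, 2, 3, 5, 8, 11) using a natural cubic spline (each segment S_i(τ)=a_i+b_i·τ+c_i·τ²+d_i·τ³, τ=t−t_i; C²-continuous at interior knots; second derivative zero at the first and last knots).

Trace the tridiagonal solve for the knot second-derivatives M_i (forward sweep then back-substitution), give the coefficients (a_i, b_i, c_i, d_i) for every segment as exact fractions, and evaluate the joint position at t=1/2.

Δ: Δ0=-3, Δ1=10, Δ2=-5, Δ3=1/3, Δ4=7/3
row 1: diag=6, rhs=78; c'=1/6, d'=13
row 2: denom=6−1·1/6=35/6; d'=(-90−1·13)/(35/6)=-618/35
row 3: denom=10−2·12/35=326/35; d'=(32−2·-618/35)/(326/35)=1178/163
row 4: denom=12−3·105/326=3597/326; d'=(12−3·1178/163)/(3597/326)=-1052/1199
back: M4=-1052/1199
back: M3=1178/163−105/326·-1052/1199=9004/1199
back: M2=-618/35−12/35·9004/1199=-24258/1199
back: M1=13−1/6·-24258/1199=19630/1199
M: M0=0, M1=19630/1199, M2=-24258/1199, M3=9004/1199, M4=-1052/1199, M5=0
seg 0: a=1, c=M0/2=0, d=(M1−M0)/(6·2)=9815/7194, b=Δ0−h0·(2M0+M1)/6=-30421/3597
seg 1: a=-5, c=M1/2=9815/1199, d=(M2−M1)/(6·1)=-21944/3597, b=Δ1−h1·(2M1+M2)/6=28469/3597
seg 2: a=5, c=M2/2=-12129/1199, d=(M3−M2)/(6·2)=16631/7194, b=Δ2−h2·(2M2+M3)/6=1957/327
seg 3: a=-5, c=M3/2=4502/1199, d=(M4−M3)/(6·3)=-1676/3597, b=Δ3−h3·(2M3+M4)/6=-24235/3597
seg 4: a=-4, c=M4/2=-526/1199, d=(M5−M4)/(6·3)=526/10791, b=Δ4−h4·(2M4+M5)/6=11549/3597
t_q=1/2 → seg 0, τ=1/2; S=1+-30421/3597·τ+0·τ²+9815/7194·τ³=-58667/19184

  seg 0: a=1 b=-30421/3597 c=0 d=9815/7194
  seg 1: a=-5 b=28469/3597 c=9815/1199 d=-21944/3597
  seg 2: a=5 b=1957/327 c=-12129/1199 d=16631/7194
  seg 3: a=-5 b=-24235/3597 c=4502/1199 d=-1676/3597
  seg 4: a=-4 b=11549/3597 c=-526/1199 d=526/10791
S(1/2) = -58667/19184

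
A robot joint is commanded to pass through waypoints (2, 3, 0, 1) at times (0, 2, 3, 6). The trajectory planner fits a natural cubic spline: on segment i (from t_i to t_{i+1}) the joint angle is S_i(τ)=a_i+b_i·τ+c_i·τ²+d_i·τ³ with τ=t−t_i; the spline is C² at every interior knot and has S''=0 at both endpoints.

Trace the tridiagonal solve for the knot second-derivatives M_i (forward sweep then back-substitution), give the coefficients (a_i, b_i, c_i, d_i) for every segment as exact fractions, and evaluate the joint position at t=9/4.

Δ: Δ0=1/2, Δ1=-3, Δ2=1/3
row 1: diag=6, rhs=-21; c'=1/6, d'=-7/2
row 2: denom=8−1·1/6=47/6; d'=(20−1·-7/2)/(47/6)=3
back: M2=3
back: M1=-7/2−1/6·3=-4
M: M0=0, M1=-4, M2=3, M3=0
seg 0: a=2, c=M0/2=0, d=(M1−M0)/(6·2)=-1/3, b=Δ0−h0·(2M0+M1)/6=11/6
seg 1: a=3, c=M1/2=-2, d=(M2−M1)/(6·1)=7/6, b=Δ1−h1·(2M1+M2)/6=-13/6
seg 2: a=0, c=M2/2=3/2, d=(M3−M2)/(6·3)=-1/6, b=Δ2−h2·(2M2+M3)/6=-8/3
t_q=9/4 → seg 1, τ=1/4; S=3+-13/6·τ+-2·τ²+7/6·τ³=301/128

  seg 0: a=2 b=11/6 c=0 d=-1/3
  seg 1: a=3 b=-13/6 c=-2 d=7/6
  seg 2: a=0 b=-8/3 c=3/2 d=-1/6
S(9/4) = 301/128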